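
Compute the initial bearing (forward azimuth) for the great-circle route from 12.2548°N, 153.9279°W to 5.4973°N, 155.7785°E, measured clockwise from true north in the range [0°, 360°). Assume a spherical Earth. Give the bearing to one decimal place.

266.9°

Δλ = 155.7785 − -153.9279 = 309.7064°; wrapped into (−180°, 180°]: -50.2936°.
θ = atan2( sin Δλ · cos φ₂ , cos φ₁ · sin φ₂ − sin φ₁ · cos φ₂ · cos Δλ )
  = atan2(-0.76579, -0.04136) = -93.092° → normalised to [0°, 360°): 266.908°.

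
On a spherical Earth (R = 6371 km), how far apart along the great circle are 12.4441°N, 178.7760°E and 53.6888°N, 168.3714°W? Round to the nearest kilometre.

Δλ = -168.3714 − 178.7760 = -347.1474°; wrapped into (−180°, 180°]: 12.8526°.
Δφ = 53.6888 − 12.4441 = 41.2447°.
a = sin²(Δφ/2) + cos φ₁ · cos φ₂ · sin²(Δλ/2) = 0.131294.
c = 2·atan2(√a, √(1−a)) = 0.74156 rad → d = 6371·c ≈ 4724.51 km.

4725 km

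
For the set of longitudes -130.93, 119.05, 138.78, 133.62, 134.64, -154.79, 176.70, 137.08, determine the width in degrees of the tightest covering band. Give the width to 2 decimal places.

Sort the longitudes: -154.79°, -130.93°, +119.05°, +133.62°, +134.64°, +137.08°, +138.78°, +176.70°.
Eastward gaps between consecutive values (wrapping around): 23.86°, 249.98°, 14.57°, 1.02°, 2.44°, 1.70°, 37.92°, 28.51°.
Largest gap = 249.98° ⇒ minimal covering band is its complement: 360° − 249.98° = 110.02°.
Band runs from +119.05° eastward to -130.93°, crossing the antimeridian.

110.02°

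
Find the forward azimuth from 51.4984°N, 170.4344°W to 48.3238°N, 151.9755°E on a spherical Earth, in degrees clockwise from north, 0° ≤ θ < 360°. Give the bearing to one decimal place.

Δλ = 151.9755 − -170.4344 = 322.4099°; wrapped into (−180°, 180°]: -37.5901°.
θ = atan2( sin Δλ · cos φ₂ , cos φ₁ · sin φ₂ − sin φ₁ · cos φ₂ · cos Δλ )
  = atan2(-0.40561, 0.05265) = -82.604° → normalised to [0°, 360°): 277.396°.

277.4°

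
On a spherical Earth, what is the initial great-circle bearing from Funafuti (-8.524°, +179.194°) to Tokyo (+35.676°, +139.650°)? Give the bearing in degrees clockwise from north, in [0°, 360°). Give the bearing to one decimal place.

Δλ = 139.650 − 179.194 = -39.544°.
θ = atan2( sin Δλ · cos φ₂ , cos φ₁ · sin φ₂ − sin φ₁ · cos φ₂ · cos Δλ )
  = atan2(-0.51719, 0.66961) = -37.681° → normalised to [0°, 360°): 322.319°.

322.3°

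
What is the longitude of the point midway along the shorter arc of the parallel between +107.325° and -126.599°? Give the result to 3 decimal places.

+170.363°

Signed shortest Δλ from +107.325° to -126.599° is +126.076°.
Midpoint longitude = +107.325° + (+126.076°)/2 = +107.325° + 63.038° = +170.363°.
(The naïve average (+107.325 + -126.599)/2 = -9.637° is on the wrong side of the globe.)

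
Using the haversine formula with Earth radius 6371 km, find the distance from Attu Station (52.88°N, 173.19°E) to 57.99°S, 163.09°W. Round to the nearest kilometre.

Δλ = -163.09 − 173.19 = -336.28°; wrapped into (−180°, 180°]: 23.72°.
Δφ = -57.99 − 52.88 = -110.87°.
a = sin²(Δφ/2) + cos φ₁ · cos φ₂ · sin²(Δλ/2) = 0.691636.
c = 2·atan2(√a, √(1−a)) = 1.96413 rad → d = 6371·c ≈ 12513.49 km.

12513 km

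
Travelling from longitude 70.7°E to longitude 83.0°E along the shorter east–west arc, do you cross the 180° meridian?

Signed shortest Δλ = ((83.0 − 70.7 + 180) mod 360) − 180 = 12.3°.
Going east by 12.3° from +70.7° reaches +83.0° without touching 180°.

No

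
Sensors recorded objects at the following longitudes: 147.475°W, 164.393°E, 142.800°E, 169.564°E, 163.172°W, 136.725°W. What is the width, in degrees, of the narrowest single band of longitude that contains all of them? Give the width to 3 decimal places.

80.475°

Sort the longitudes: -163.172°, -147.475°, -136.725°, +142.800°, +164.393°, +169.564°.
Eastward gaps between consecutive values (wrapping around): 15.697°, 10.750°, 279.525°, 21.593°, 5.171°, 27.264°.
Largest gap = 279.525° ⇒ minimal covering band is its complement: 360° − 279.525° = 80.475°.
Band runs from +142.800° eastward to -136.725°, crossing the antimeridian.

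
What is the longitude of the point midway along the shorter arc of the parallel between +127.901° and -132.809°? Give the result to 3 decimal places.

+177.546°

Signed shortest Δλ from +127.901° to -132.809° is +99.290°.
Midpoint longitude = +127.901° + (+99.290°)/2 = +127.901° + 49.645° = +177.546°.
(The naïve average (+127.901 + -132.809)/2 = -2.454° is on the wrong side of the globe.)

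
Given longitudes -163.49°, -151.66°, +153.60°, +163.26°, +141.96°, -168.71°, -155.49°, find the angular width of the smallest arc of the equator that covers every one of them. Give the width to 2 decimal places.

Sort the longitudes: -168.71°, -163.49°, -155.49°, -151.66°, +141.96°, +153.60°, +163.26°.
Eastward gaps between consecutive values (wrapping around): 5.22°, 8.00°, 3.83°, 293.62°, 11.64°, 9.66°, 28.03°.
Largest gap = 293.62° ⇒ minimal covering band is its complement: 360° − 293.62° = 66.38°.
Band runs from +141.96° eastward to -151.66°, crossing the antimeridian.

66.38°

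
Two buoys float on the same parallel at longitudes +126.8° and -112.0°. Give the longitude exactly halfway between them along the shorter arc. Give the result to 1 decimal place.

-172.6°

Signed shortest Δλ from +126.8° to -112.0° is +121.2°.
Midpoint longitude = +126.8° + (+121.2°)/2 = +126.8° + 60.6° = +187.4°.
Normalise into (−180°, 180°]: -172.6°.
(The naïve average (+126.8 + -112.0)/2 = 7.4° is on the wrong side of the globe.)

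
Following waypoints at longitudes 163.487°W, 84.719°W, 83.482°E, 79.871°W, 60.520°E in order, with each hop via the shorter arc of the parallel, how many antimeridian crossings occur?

0

Leg 1: -163.487° → -84.719°, shortest Δλ = 78.768° (east) — does not cross 180°.
Leg 2: -84.719° → +83.482°, shortest Δλ = 168.201° (east) — does not cross 180°.
Leg 3: +83.482° → -79.871°, shortest Δλ = -163.353° (west) — does not cross 180°.
Leg 4: -79.871° → +60.520°, shortest Δλ = 140.391° (east) — does not cross 180°.
Total crossings: 0.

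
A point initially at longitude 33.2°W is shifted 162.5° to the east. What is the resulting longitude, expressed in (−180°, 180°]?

Start at -33.2°; shift +162.5° → +129.3°.
+129.3° already lies in (−180°, 180°].

129.3°E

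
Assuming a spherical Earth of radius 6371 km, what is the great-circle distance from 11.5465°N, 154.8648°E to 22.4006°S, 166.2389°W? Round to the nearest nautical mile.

Δλ = -166.2389 − 154.8648 = -321.1037°; wrapped into (−180°, 180°]: 38.8963°.
Δφ = -22.4006 − 11.5465 = -33.9471°.
a = sin²(Δφ/2) + cos φ₁ · cos φ₂ · sin²(Δλ/2) = 0.185642.
c = 2·atan2(√a, √(1−a)) = 0.89090 rad → d = 6371·c ≈ 5675.90 km ≈ 3064.74 nmi.

3065 nmi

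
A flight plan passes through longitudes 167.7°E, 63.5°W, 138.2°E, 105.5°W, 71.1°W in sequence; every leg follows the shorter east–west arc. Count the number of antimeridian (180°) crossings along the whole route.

Leg 1: +167.7° → -63.5°, shortest Δλ = 128.8° (east) — crosses 180°.
Leg 2: -63.5° → +138.2°, shortest Δλ = -158.3° (west) — crosses 180°.
Leg 3: +138.2° → -105.5°, shortest Δλ = 116.3° (east) — crosses 180°.
Leg 4: -105.5° → -71.1°, shortest Δλ = 34.4° (east) — does not cross 180°.
Total crossings: 3.

3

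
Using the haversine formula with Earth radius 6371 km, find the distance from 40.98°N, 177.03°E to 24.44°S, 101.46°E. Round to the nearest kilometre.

10646 km

Δλ = 101.46 − 177.03 = -75.57°.
Δφ = -24.44 − 40.98 = -65.42°.
a = sin²(Δφ/2) + cos φ₁ · cos φ₂ · sin²(Δλ/2) = 0.550029.
c = 2·atan2(√a, √(1−a)) = 1.67102 rad → d = 6371·c ≈ 10646.08 km.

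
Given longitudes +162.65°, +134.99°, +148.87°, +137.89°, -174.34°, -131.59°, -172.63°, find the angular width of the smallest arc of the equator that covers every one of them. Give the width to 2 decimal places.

93.42°

Sort the longitudes: -174.34°, -172.63°, -131.59°, +134.99°, +137.89°, +148.87°, +162.65°.
Eastward gaps between consecutive values (wrapping around): 1.71°, 41.04°, 266.58°, 2.90°, 10.98°, 13.78°, 23.01°.
Largest gap = 266.58° ⇒ minimal covering band is its complement: 360° − 266.58° = 93.42°.
Band runs from +134.99° eastward to -131.59°, crossing the antimeridian.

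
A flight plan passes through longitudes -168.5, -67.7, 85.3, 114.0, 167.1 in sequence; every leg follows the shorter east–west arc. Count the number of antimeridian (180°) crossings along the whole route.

Leg 1: -168.5° → -67.7°, shortest Δλ = 100.8° (east) — does not cross 180°.
Leg 2: -67.7° → +85.3°, shortest Δλ = 153.0° (east) — does not cross 180°.
Leg 3: +85.3° → +114.0°, shortest Δλ = 28.7° (east) — does not cross 180°.
Leg 4: +114.0° → +167.1°, shortest Δλ = 53.1° (east) — does not cross 180°.
Total crossings: 0.

0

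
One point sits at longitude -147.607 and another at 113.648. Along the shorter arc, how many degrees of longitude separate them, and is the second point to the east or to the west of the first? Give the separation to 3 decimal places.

Raw difference: 113.648 − -147.607 = 261.255°.
Normalise into (−180°, 180°]: 261.255° − 360° = -98.745°.
Negative ⇒ the second point lies to the west; separation 98.745°.

98.745° west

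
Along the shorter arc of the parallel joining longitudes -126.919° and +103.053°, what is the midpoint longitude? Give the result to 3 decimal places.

+168.067°

Signed shortest Δλ from -126.919° to +103.053° is -130.028°.
Midpoint longitude = -126.919° + (-130.028°)/2 = -126.919° − 65.014° = -191.933°.
Normalise into (−180°, 180°]: +168.067°.
(The naïve average (-126.919 + +103.053)/2 = -11.933° is on the wrong side of the globe.)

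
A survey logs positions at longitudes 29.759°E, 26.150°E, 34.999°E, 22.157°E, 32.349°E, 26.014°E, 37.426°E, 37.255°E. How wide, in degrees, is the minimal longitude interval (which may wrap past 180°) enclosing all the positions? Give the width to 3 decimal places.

15.269°

Sort the longitudes: +22.157°, +26.014°, +26.150°, +29.759°, +32.349°, +34.999°, +37.255°, +37.426°.
Eastward gaps between consecutive values (wrapping around): 3.857°, 0.136°, 3.609°, 2.590°, 2.650°, 2.256°, 0.171°, 344.731°.
Largest gap = 344.731° ⇒ minimal covering band is its complement: 360° − 344.731° = 15.269°.
Band runs from +22.157° eastward to +37.426°.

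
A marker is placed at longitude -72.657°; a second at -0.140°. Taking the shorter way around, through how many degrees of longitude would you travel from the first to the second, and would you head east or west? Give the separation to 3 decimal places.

Raw difference: -0.140 − -72.657 = 72.517°.
Normalise into (−180°, 180°]: 72.517° stays 72.517°.
Positive ⇒ the second point lies to the east; separation 72.517°.

72.517° east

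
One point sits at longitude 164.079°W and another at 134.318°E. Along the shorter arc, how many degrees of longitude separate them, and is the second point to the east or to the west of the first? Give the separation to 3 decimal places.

61.603° west

Raw difference: 134.318 − -164.079 = 298.397°.
Normalise into (−180°, 180°]: 298.397° − 360° = -61.603°.
Negative ⇒ the second point lies to the west; separation 61.603°.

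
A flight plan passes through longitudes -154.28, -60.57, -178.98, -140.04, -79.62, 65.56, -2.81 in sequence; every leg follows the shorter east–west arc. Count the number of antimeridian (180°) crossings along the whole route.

Leg 1: -154.28° → -60.57°, shortest Δλ = 93.71° (east) — does not cross 180°.
Leg 2: -60.57° → -178.98°, shortest Δλ = -118.41° (west) — does not cross 180°.
Leg 3: -178.98° → -140.04°, shortest Δλ = 38.94° (east) — does not cross 180°.
Leg 4: -140.04° → -79.62°, shortest Δλ = 60.42° (east) — does not cross 180°.
Leg 5: -79.62° → +65.56°, shortest Δλ = 145.18° (east) — does not cross 180°.
Leg 6: +65.56° → -2.81°, shortest Δλ = -68.37° (west) — does not cross 180°.
Total crossings: 0.

0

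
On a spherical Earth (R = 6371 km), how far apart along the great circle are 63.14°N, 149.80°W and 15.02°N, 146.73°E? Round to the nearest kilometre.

Δλ = 146.73 − -149.80 = 296.53°; wrapped into (−180°, 180°]: -63.47°.
Δφ = 15.02 − 63.14 = -48.12°.
a = sin²(Δφ/2) + cos φ₁ · cos φ₂ · sin²(Δλ/2) = 0.286944.
c = 2·atan2(√a, √(1−a)) = 1.13061 rad → d = 6371·c ≈ 7203.09 km.

7203 km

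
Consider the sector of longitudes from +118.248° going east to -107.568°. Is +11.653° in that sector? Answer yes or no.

No

Band width going east from +118.248° to -107.568°: ((-107.568 − 118.248) mod 360) = 134.184°.
Offset of +11.653° east of the west edge: ((11.653 − 118.248) mod 360) = 253.405°.
253.405° > 134.184° ⇒ outside.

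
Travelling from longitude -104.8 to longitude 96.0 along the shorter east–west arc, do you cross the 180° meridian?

Yes

Naïve |96.0 − -104.8| = 200.8° > 180°, so the shorter arc goes the other way round — across 180°.
Signed shortest Δλ = ((96.0 − -104.8 + 180) mod 360) − 180 = -159.2°.
Going west by 159.2° from -104.8° passes through 180° before reaching +96.0°.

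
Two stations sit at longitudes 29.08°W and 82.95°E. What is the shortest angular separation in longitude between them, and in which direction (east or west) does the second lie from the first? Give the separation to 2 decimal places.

112.03° east

Raw difference: 82.95 − -29.08 = 112.03°.
Normalise into (−180°, 180°]: 112.03° stays 112.03°.
Positive ⇒ the second point lies to the east; separation 112.03°.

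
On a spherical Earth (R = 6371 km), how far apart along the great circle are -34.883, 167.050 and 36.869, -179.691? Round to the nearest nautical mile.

Δλ = -179.691 − 167.050 = -346.741°; wrapped into (−180°, 180°]: 13.259°.
Δφ = 36.869 − -34.883 = 71.752°.
a = sin²(Δφ/2) + cos φ₁ · cos φ₂ · sin²(Δλ/2) = 0.352182.
c = 2·atan2(√a, √(1−a)) = 1.27067 rad → d = 6371·c ≈ 8095.47 km ≈ 4371.20 nmi.

4371 nmi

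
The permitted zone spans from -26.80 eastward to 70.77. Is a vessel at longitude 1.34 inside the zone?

Yes

Band width going east from -26.80° to +70.77°: ((70.77 − -26.80) mod 360) = 97.57°.
Offset of +1.34° east of the west edge: ((1.34 − -26.80) mod 360) = 28.14°.
28.14° ≤ 97.57° ⇒ inside.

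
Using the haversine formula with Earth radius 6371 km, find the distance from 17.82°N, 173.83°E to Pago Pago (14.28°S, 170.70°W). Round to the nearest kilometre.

3952 km

Δλ = -170.70 − 173.83 = -344.53°; wrapped into (−180°, 180°]: 15.47°.
Δφ = -14.28 − 17.82 = -32.10°.
a = sin²(Δφ/2) + cos φ₁ · cos φ₂ · sin²(Δλ/2) = 0.093152.
c = 2·atan2(√a, √(1−a)) = 0.62031 rad → d = 6371·c ≈ 3952.02 km.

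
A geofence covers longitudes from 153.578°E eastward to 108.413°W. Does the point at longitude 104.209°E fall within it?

No

Band width going east from +153.578° to -108.413°: ((-108.413 − 153.578) mod 360) = 98.009°.
Offset of +104.209° east of the west edge: ((104.209 − 153.578) mod 360) = 310.631°.
310.631° > 98.009° ⇒ outside.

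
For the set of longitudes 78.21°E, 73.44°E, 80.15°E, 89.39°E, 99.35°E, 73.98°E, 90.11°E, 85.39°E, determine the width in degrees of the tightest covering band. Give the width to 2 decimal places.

Sort the longitudes: +73.44°, +73.98°, +78.21°, +80.15°, +85.39°, +89.39°, +90.11°, +99.35°.
Eastward gaps between consecutive values (wrapping around): 0.54°, 4.23°, 1.94°, 5.24°, 4.00°, 0.72°, 9.24°, 334.09°.
Largest gap = 334.09° ⇒ minimal covering band is its complement: 360° − 334.09° = 25.91°.
Band runs from +73.44° eastward to +99.35°.

25.91°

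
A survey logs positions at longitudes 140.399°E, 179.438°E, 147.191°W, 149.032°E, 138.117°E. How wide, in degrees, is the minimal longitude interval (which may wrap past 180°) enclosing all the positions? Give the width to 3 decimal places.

Sort the longitudes: -147.191°, +138.117°, +140.399°, +149.032°, +179.438°.
Eastward gaps between consecutive values (wrapping around): 285.308°, 2.282°, 8.633°, 30.406°, 33.371°.
Largest gap = 285.308° ⇒ minimal covering band is its complement: 360° − 285.308° = 74.692°.
Band runs from +138.117° eastward to -147.191°, crossing the antimeridian.

74.692°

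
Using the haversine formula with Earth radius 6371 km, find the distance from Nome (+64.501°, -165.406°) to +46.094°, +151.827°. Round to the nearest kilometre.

Δλ = 151.827 − -165.406 = 317.233°; wrapped into (−180°, 180°]: -42.767°.
Δφ = 46.094 − 64.501 = -18.407°.
a = sin²(Δφ/2) + cos φ₁ · cos φ₂ · sin²(Δλ/2) = 0.065269.
c = 2·atan2(√a, √(1−a)) = 0.51668 rad → d = 6371·c ≈ 3291.79 km.

3292 km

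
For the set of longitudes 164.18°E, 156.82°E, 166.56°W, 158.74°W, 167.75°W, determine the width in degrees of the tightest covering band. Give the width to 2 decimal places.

Sort the longitudes: -167.75°, -166.56°, -158.74°, +156.82°, +164.18°.
Eastward gaps between consecutive values (wrapping around): 1.19°, 7.82°, 315.56°, 7.36°, 28.07°.
Largest gap = 315.56° ⇒ minimal covering band is its complement: 360° − 315.56° = 44.44°.
Band runs from +156.82° eastward to -158.74°, crossing the antimeridian.

44.44°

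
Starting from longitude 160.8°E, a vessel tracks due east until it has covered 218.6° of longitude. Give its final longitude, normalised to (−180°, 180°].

19.4°E

Start at +160.8°; shift +218.6° → +379.4°.
+379.4° lies outside (−180°, 180°]; subtract 360° → +19.4°.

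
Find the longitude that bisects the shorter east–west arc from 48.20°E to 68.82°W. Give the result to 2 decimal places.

Signed shortest Δλ from +48.20° to -68.82° is -117.02°.
Midpoint longitude = +48.20° + (-117.02°)/2 = +48.20° − 58.51° = -10.31°.

10.31°W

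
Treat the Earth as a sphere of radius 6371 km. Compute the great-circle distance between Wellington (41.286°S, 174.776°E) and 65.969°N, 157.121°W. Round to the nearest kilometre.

12168 km

Δλ = -157.121 − 174.776 = -331.897°; wrapped into (−180°, 180°]: 28.103°.
Δφ = 65.969 − -41.286 = 107.255°.
a = sin²(Δφ/2) + cos φ₁ · cos φ₂ · sin²(Δλ/2) = 0.666351.
c = 2·atan2(√a, √(1−a)) = 1.90996 rad → d = 6371·c ≈ 12168.38 km.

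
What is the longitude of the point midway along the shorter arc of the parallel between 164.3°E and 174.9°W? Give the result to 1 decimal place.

174.7°E

Signed shortest Δλ from +164.3° to -174.9° is +20.8°.
Midpoint longitude = +164.3° + (+20.8°)/2 = +164.3° + 10.4° = +174.7°.
(The naïve average (+164.3 + -174.9)/2 = -5.3° is on the wrong side of the globe.)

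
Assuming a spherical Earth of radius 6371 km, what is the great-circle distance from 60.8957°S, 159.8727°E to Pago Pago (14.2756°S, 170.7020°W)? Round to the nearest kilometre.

Δλ = -170.7020 − 159.8727 = -330.5747°; wrapped into (−180°, 180°]: 29.4253°.
Δφ = -14.2756 − -60.8957 = 46.6201°.
a = sin²(Δφ/2) + cos φ₁ · cos φ₂ · sin²(Δλ/2) = 0.186989.
c = 2·atan2(√a, √(1−a)) = 0.89435 rad → d = 6371·c ≈ 5697.93 km.

5698 km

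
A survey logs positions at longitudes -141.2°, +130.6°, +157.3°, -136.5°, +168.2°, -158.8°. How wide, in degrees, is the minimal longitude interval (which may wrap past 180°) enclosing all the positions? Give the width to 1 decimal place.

92.9°

Sort the longitudes: -158.8°, -141.2°, -136.5°, +130.6°, +157.3°, +168.2°.
Eastward gaps between consecutive values (wrapping around): 17.6°, 4.7°, 267.1°, 26.7°, 10.9°, 33.0°.
Largest gap = 267.1° ⇒ minimal covering band is its complement: 360° − 267.1° = 92.9°.
Band runs from +130.6° eastward to -136.5°, crossing the antimeridian.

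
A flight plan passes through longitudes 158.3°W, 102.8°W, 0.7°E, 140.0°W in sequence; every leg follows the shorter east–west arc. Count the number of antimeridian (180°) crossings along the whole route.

Leg 1: -158.3° → -102.8°, shortest Δλ = 55.5° (east) — does not cross 180°.
Leg 2: -102.8° → +0.7°, shortest Δλ = 103.5° (east) — does not cross 180°.
Leg 3: +0.7° → -140.0°, shortest Δλ = -140.7° (west) — does not cross 180°.
Total crossings: 0.

0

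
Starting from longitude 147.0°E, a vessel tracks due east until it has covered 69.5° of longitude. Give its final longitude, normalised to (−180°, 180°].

Start at +147.0°; shift +69.5° → +216.5°.
+216.5° lies outside (−180°, 180°]; subtract 360° → -143.5°.

143.5°W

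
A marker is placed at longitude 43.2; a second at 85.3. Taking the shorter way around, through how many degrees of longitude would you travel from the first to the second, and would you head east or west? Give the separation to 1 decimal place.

Raw difference: 85.3 − 43.2 = 42.1°.
Normalise into (−180°, 180°]: 42.1° stays 42.1°.
Positive ⇒ the second point lies to the east; separation 42.1°.

42.1° east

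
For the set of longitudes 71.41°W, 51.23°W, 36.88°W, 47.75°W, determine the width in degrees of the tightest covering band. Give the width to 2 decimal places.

34.53°

Sort the longitudes: -71.41°, -51.23°, -47.75°, -36.88°.
Eastward gaps between consecutive values (wrapping around): 20.18°, 3.48°, 10.87°, 325.47°.
Largest gap = 325.47° ⇒ minimal covering band is its complement: 360° − 325.47° = 34.53°.
Band runs from -71.41° eastward to -36.88°.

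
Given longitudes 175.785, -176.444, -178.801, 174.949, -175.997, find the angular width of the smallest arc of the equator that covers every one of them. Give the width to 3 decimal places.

Sort the longitudes: -178.801°, -176.444°, -175.997°, +174.949°, +175.785°.
Eastward gaps between consecutive values (wrapping around): 2.357°, 0.447°, 350.946°, 0.836°, 5.414°.
Largest gap = 350.946° ⇒ minimal covering band is its complement: 360° − 350.946° = 9.054°.
Band runs from +174.949° eastward to -175.997°, crossing the antimeridian.

9.054°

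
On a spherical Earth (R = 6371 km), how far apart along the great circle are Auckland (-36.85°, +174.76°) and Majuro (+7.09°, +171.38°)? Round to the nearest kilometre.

Δλ = 171.38 − 174.76 = -3.38°.
Δφ = 7.09 − -36.85 = 43.94°.
a = sin²(Δφ/2) + cos φ₁ · cos φ₂ · sin²(Δλ/2) = 0.140657.
c = 2·atan2(√a, √(1−a)) = 0.76889 rad → d = 6371·c ≈ 4898.57 km.

4899 km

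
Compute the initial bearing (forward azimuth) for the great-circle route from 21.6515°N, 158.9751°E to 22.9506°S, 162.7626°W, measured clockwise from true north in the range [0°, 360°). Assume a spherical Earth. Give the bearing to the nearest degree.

Δλ = -162.7626 − 158.9751 = -321.7377°; wrapped into (−180°, 180°]: 38.2623°.
θ = atan2( sin Δλ · cos φ₂ , cos φ₁ · sin φ₂ − sin φ₁ · cos φ₂ · cos Δλ )
  = atan2(0.57024, -0.62919) = 137.814° → normalised to [0°, 360°): 137.814°.

138°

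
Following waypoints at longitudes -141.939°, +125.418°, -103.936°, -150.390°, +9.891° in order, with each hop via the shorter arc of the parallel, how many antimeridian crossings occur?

2

Leg 1: -141.939° → +125.418°, shortest Δλ = -92.643° (west) — crosses 180°.
Leg 2: +125.418° → -103.936°, shortest Δλ = 130.646° (east) — crosses 180°.
Leg 3: -103.936° → -150.390°, shortest Δλ = -46.454° (west) — does not cross 180°.
Leg 4: -150.390° → +9.891°, shortest Δλ = 160.281° (east) — does not cross 180°.
Total crossings: 2.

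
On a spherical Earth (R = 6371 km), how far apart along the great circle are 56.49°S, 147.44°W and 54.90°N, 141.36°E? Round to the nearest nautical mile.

Δλ = 141.36 − -147.44 = 288.80°; wrapped into (−180°, 180°]: -71.20°.
Δφ = 54.90 − -56.49 = 111.39°.
a = sin²(Δφ/2) + cos φ₁ · cos φ₂ · sin²(Δλ/2) = 0.789931.
c = 2·atan2(√a, √(1−a)) = 2.18935 rad → d = 6371·c ≈ 13948.38 km ≈ 7531.52 nmi.

7532 nmi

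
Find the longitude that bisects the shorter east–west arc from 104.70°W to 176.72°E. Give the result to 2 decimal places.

Signed shortest Δλ from -104.70° to +176.72° is -78.58°.
Midpoint longitude = -104.70° + (-78.58°)/2 = -104.70° − 39.29° = -143.99°.
(The naïve average (-104.70 + +176.72)/2 = 36.01° is on the wrong side of the globe.)

143.99°W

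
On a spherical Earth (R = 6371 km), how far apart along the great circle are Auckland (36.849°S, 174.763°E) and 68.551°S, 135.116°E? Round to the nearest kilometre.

Δλ = 135.116 − 174.763 = -39.647°.
Δφ = -68.551 − -36.849 = -31.702°.
a = sin²(Δφ/2) + cos φ₁ · cos φ₂ · sin²(Δλ/2) = 0.108256.
c = 2·atan2(√a, √(1−a)) = 0.67054 rad → d = 6371·c ≈ 4272.00 km.

4272 km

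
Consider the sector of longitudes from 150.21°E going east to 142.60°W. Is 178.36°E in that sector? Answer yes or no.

Band width going east from +150.21° to -142.60°: ((-142.60 − 150.21) mod 360) = 67.19°.
Offset of +178.36° east of the west edge: ((178.36 − 150.21) mod 360) = 28.15°.
28.15° ≤ 67.19° ⇒ inside.

Yes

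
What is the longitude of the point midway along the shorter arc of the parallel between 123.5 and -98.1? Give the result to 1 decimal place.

-167.3°

Signed shortest Δλ from +123.5° to -98.1° is +138.4°.
Midpoint longitude = +123.5° + (+138.4°)/2 = +123.5° + 69.2° = +192.7°.
Normalise into (−180°, 180°]: -167.3°.
(The naïve average (+123.5 + -98.1)/2 = 12.7° is on the wrong side of the globe.)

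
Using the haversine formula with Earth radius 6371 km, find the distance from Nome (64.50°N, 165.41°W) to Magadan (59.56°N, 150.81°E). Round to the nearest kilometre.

Δλ = 150.81 − -165.41 = 316.22°; wrapped into (−180°, 180°]: -43.78°.
Δφ = 59.56 − 64.50 = -4.94°.
a = sin²(Δφ/2) + cos φ₁ · cos φ₂ · sin²(Δλ/2) = 0.032175.
c = 2·atan2(√a, √(1−a)) = 0.36070 rad → d = 6371·c ≈ 2298.01 km.

2298 km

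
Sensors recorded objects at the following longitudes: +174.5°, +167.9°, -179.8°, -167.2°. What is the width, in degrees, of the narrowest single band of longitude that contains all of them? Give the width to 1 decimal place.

24.9°

Sort the longitudes: -179.8°, -167.2°, +167.9°, +174.5°.
Eastward gaps between consecutive values (wrapping around): 12.6°, 335.1°, 6.6°, 5.7°.
Largest gap = 335.1° ⇒ minimal covering band is its complement: 360° − 335.1° = 24.9°.
Band runs from +167.9° eastward to -167.2°, crossing the antimeridian.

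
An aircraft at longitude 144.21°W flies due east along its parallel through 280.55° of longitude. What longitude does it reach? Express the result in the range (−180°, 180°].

136.34°E

Start at -144.21°; shift +280.55° → +136.34°.
+136.34° already lies in (−180°, 180°].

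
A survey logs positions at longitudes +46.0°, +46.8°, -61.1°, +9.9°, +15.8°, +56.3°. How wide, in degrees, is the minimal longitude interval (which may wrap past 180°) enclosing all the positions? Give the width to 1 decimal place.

117.4°

Sort the longitudes: -61.1°, +9.9°, +15.8°, +46.0°, +46.8°, +56.3°.
Eastward gaps between consecutive values (wrapping around): 71.0°, 5.9°, 30.2°, 0.8°, 9.5°, 242.6°.
Largest gap = 242.6° ⇒ minimal covering band is its complement: 360° − 242.6° = 117.4°.
Band runs from -61.1° eastward to +56.3°.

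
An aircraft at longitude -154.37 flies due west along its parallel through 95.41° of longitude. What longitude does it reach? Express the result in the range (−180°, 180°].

+110.22°

Start at -154.37°; shift −95.41° → -249.78°.
-249.78° lies outside (−180°, 180°]; add 360° → +110.22°.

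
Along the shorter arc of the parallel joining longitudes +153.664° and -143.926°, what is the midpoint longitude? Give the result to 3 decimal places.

Signed shortest Δλ from +153.664° to -143.926° is +62.410°.
Midpoint longitude = +153.664° + (+62.410°)/2 = +153.664° + 31.205° = +184.869°.
Normalise into (−180°, 180°]: -175.131°.
(The naïve average (+153.664 + -143.926)/2 = 4.869° is on the wrong side of the globe.)

-175.131°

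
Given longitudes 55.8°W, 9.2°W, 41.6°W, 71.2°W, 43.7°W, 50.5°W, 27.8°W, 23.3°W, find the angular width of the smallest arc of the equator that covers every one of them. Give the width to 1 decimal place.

Sort the longitudes: -71.2°, -55.8°, -50.5°, -43.7°, -41.6°, -27.8°, -23.3°, -9.2°.
Eastward gaps between consecutive values (wrapping around): 15.4°, 5.3°, 6.8°, 2.1°, 13.8°, 4.5°, 14.1°, 298.0°.
Largest gap = 298.0° ⇒ minimal covering band is its complement: 360° − 298.0° = 62.0°.
Band runs from -71.2° eastward to -9.2°.

62.0°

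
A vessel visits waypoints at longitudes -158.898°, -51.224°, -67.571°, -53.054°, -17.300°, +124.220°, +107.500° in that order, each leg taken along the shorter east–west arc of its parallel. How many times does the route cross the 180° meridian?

Leg 1: -158.898° → -51.224°, shortest Δλ = 107.674° (east) — does not cross 180°.
Leg 2: -51.224° → -67.571°, shortest Δλ = -16.347° (west) — does not cross 180°.
Leg 3: -67.571° → -53.054°, shortest Δλ = 14.517° (east) — does not cross 180°.
Leg 4: -53.054° → -17.300°, shortest Δλ = 35.754° (east) — does not cross 180°.
Leg 5: -17.300° → +124.220°, shortest Δλ = 141.52° (east) — does not cross 180°.
Leg 6: +124.220° → +107.500°, shortest Δλ = -16.72° (west) — does not cross 180°.
Total crossings: 0.

0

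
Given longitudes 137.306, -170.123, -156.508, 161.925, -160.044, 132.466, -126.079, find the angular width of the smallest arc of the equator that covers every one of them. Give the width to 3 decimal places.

Sort the longitudes: -170.123°, -160.044°, -156.508°, -126.079°, +132.466°, +137.306°, +161.925°.
Eastward gaps between consecutive values (wrapping around): 10.079°, 3.536°, 30.429°, 258.545°, 4.840°, 24.619°, 27.952°.
Largest gap = 258.545° ⇒ minimal covering band is its complement: 360° − 258.545° = 101.455°.
Band runs from +132.466° eastward to -126.079°, crossing the antimeridian.

101.455°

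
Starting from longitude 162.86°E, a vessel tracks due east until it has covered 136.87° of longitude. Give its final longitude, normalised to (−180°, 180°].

60.27°W

Start at +162.86°; shift +136.87° → +299.73°.
+299.73° lies outside (−180°, 180°]; subtract 360° → -60.27°.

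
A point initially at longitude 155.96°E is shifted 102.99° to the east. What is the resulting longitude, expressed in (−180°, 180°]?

101.05°W

Start at +155.96°; shift +102.99° → +258.95°.
+258.95° lies outside (−180°, 180°]; subtract 360° → -101.05°.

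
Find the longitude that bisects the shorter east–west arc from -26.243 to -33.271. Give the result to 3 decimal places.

Signed shortest Δλ from -26.243° to -33.271° is -7.028°.
Midpoint longitude = -26.243° + (-7.028°)/2 = -26.243° − 3.514° = -29.757°.

-29.757°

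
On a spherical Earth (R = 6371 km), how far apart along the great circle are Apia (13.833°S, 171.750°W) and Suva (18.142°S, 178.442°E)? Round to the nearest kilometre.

1152 km

Δλ = 178.442 − -171.750 = 350.192°; wrapped into (−180°, 180°]: -9.808°.
Δφ = -18.142 − -13.833 = -4.309°.
a = sin²(Δφ/2) + cos φ₁ · cos φ₂ · sin²(Δλ/2) = 0.008157.
c = 2·atan2(√a, √(1−a)) = 0.18087 rad → d = 6371·c ≈ 1152.35 km.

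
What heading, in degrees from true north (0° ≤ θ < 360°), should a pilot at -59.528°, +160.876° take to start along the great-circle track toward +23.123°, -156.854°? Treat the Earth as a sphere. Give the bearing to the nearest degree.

38°

Δλ = -156.854 − 160.876 = -317.730°; wrapped into (−180°, 180°]: 42.270°.
θ = atan2( sin Δλ · cos φ₂ , cos φ₁ · sin φ₂ − sin φ₁ · cos φ₂ · cos Δλ )
  = atan2(0.61859, 0.78569) = 38.214° → normalised to [0°, 360°): 38.214°.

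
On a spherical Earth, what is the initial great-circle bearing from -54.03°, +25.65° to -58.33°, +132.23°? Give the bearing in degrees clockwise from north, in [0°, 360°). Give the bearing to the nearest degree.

141°

Δλ = 132.23 − 25.65 = 106.58°.
θ = atan2( sin Δλ · cos φ₂ , cos φ₁ · sin φ₂ − sin φ₁ · cos φ₂ · cos Δλ )
  = atan2(0.50320, -0.62115) = 140.989° → normalised to [0°, 360°): 140.989°.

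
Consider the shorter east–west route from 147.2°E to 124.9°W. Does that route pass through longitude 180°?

Yes

Naïve |-124.9 − 147.2| = 272.1° > 180°, so the shorter arc goes the other way round — across 180°.
Signed shortest Δλ = ((-124.9 − 147.2 + 180) mod 360) − 180 = 87.9°.
Going east by 87.9° from +147.2° passes through 180° before reaching -124.9°.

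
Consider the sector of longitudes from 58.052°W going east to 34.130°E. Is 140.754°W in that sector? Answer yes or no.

No

Band width going east from -58.052° to +34.130°: ((34.130 − -58.052) mod 360) = 92.182°.
Offset of -140.754° east of the west edge: ((-140.754 − -58.052) mod 360) = 277.298°.
277.298° > 92.182° ⇒ outside.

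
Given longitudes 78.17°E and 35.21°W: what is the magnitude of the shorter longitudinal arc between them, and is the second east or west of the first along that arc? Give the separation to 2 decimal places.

113.38° west

Raw difference: -35.21 − 78.17 = -113.38°.
Normalise into (−180°, 180°]: -113.38° stays -113.38°.
Negative ⇒ the second point lies to the west; separation 113.38°.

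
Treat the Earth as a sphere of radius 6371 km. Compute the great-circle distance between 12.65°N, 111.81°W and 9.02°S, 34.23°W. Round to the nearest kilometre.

Δλ = -34.23 − -111.81 = 77.58°.
Δφ = -9.02 − 12.65 = -21.67°.
a = sin²(Δφ/2) + cos φ₁ · cos φ₂ · sin²(Δλ/2) = 0.413537.
c = 2·atan2(√a, √(1−a)) = 1.39700 rad → d = 6371·c ≈ 8900.26 km.

8900 km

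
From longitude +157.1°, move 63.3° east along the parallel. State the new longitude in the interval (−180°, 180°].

-139.6°

Start at +157.1°; shift +63.3° → +220.4°.
+220.4° lies outside (−180°, 180°]; subtract 360° → -139.6°.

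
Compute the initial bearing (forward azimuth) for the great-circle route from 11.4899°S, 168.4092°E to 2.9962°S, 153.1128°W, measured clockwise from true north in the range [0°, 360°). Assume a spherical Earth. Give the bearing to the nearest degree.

Δλ = -153.1128 − 168.4092 = -321.5220°; wrapped into (−180°, 180°]: 38.4780°.
θ = atan2( sin Δλ · cos φ₂ , cos φ₁ · sin φ₂ − sin φ₁ · cos φ₂ · cos Δλ )
  = atan2(0.62136, 0.10450) = 80.453° → normalised to [0°, 360°): 80.453°.

80°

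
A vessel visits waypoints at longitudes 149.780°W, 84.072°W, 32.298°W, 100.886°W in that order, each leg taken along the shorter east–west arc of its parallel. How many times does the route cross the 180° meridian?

0

Leg 1: -149.780° → -84.072°, shortest Δλ = 65.708° (east) — does not cross 180°.
Leg 2: -84.072° → -32.298°, shortest Δλ = 51.774° (east) — does not cross 180°.
Leg 3: -32.298° → -100.886°, shortest Δλ = -68.588° (west) — does not cross 180°.
Total crossings: 0.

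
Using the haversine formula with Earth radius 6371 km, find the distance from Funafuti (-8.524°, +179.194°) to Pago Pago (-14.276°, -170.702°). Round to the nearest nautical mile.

687 nmi

Δλ = -170.702 − 179.194 = -349.896°; wrapped into (−180°, 180°]: 10.104°.
Δφ = -14.276 − -8.524 = -5.752°.
a = sin²(Δφ/2) + cos φ₁ · cos φ₂ · sin²(Δλ/2) = 0.009950.
c = 2·atan2(√a, √(1−a)) = 0.19983 rad → d = 6371·c ≈ 1273.10 km ≈ 687.42 nmi.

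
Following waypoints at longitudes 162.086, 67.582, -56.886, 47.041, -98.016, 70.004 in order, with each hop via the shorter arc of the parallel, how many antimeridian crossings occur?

0

Leg 1: +162.086° → +67.582°, shortest Δλ = -94.504° (west) — does not cross 180°.
Leg 2: +67.582° → -56.886°, shortest Δλ = -124.468° (west) — does not cross 180°.
Leg 3: -56.886° → +47.041°, shortest Δλ = 103.927° (east) — does not cross 180°.
Leg 4: +47.041° → -98.016°, shortest Δλ = -145.057° (west) — does not cross 180°.
Leg 5: -98.016° → +70.004°, shortest Δλ = 168.02° (east) — does not cross 180°.
Total crossings: 0.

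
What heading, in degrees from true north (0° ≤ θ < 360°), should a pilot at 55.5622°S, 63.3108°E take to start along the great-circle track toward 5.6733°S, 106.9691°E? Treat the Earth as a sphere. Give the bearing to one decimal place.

Δλ = 106.9691 − 63.3108 = 43.6583°.
θ = atan2( sin Δλ · cos φ₂ , cos φ₁ · sin φ₂ − sin φ₁ · cos φ₂ · cos Δλ )
  = atan2(0.68697, 0.53785) = 51.942° → normalised to [0°, 360°): 51.942°.

51.9°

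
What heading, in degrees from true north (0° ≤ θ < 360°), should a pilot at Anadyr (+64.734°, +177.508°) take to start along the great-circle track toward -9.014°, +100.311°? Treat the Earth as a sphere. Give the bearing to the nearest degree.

255°

Δλ = 100.311 − 177.508 = -77.197°.
θ = atan2( sin Δλ · cos φ₂ , cos φ₁ · sin φ₂ − sin φ₁ · cos φ₂ · cos Δλ )
  = atan2(-0.96309, -0.26480) = -105.373° → normalised to [0°, 360°): 254.627°.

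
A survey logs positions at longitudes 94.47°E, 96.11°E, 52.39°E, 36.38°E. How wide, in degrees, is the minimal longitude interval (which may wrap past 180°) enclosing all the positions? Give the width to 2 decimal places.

59.73°

Sort the longitudes: +36.38°, +52.39°, +94.47°, +96.11°.
Eastward gaps between consecutive values (wrapping around): 16.01°, 42.08°, 1.64°, 300.27°.
Largest gap = 300.27° ⇒ minimal covering band is its complement: 360° − 300.27° = 59.73°.
Band runs from +36.38° eastward to +96.11°.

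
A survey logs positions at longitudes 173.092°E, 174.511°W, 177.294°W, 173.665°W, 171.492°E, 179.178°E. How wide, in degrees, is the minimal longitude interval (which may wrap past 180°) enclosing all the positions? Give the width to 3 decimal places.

Sort the longitudes: -177.294°, -174.511°, -173.665°, +171.492°, +173.092°, +179.178°.
Eastward gaps between consecutive values (wrapping around): 2.783°, 0.846°, 345.157°, 1.600°, 6.086°, 3.528°.
Largest gap = 345.157° ⇒ minimal covering band is its complement: 360° − 345.157° = 14.843°.
Band runs from +171.492° eastward to -173.665°, crossing the antimeridian.

14.843°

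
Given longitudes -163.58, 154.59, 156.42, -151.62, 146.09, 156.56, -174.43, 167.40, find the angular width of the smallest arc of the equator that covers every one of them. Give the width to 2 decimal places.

Sort the longitudes: -174.43°, -163.58°, -151.62°, +146.09°, +154.59°, +156.42°, +156.56°, +167.40°.
Eastward gaps between consecutive values (wrapping around): 10.85°, 11.96°, 297.71°, 8.50°, 1.83°, 0.14°, 10.84°, 18.17°.
Largest gap = 297.71° ⇒ minimal covering band is its complement: 360° − 297.71° = 62.29°.
Band runs from +146.09° eastward to -151.62°, crossing the antimeridian.

62.29°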